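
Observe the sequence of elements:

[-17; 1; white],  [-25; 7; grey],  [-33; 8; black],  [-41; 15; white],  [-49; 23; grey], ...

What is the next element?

First component: −8 each step, so -17, -25, -33, -41, -49 → -57.
Second component — each term is the sum of the two before it: 1, 7, 8, 15, 23 → 38.
Shade goes white, grey, black, white, grey → black (repeats white → grey → black).
Combining the parts gives [-57; 38; black].

[-57; 38; black]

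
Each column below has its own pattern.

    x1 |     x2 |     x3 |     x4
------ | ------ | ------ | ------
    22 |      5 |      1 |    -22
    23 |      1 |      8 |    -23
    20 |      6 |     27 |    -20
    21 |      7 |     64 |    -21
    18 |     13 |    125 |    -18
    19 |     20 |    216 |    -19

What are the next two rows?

Column x1: 22, 23, 20, 21, 18, 19 → 16 → 17 (alternating steps +1, −3, +1, −3, …).
Column x2 — each term is the sum of the two before it: 5, 1, 6, 7, 13, 20 → 33 → 53.
Column x3: 1, 8, 27, 64, 125, 216 → 343 → 512 (perfect cubes: 1³, 2³, 3³, …).
Column x4 goes -22, -23, -20, -21, -18, -19 → -16 → -17 (always the negative of the column x1).
Putting the parts together: 16  33  343  -16 and then 17  53  512  -17.

16  33  343  -16; 17  53  512  -17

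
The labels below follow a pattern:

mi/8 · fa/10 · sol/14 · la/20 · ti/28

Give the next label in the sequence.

Note — runs through the solfège scale do→ti: mi, fa, sol, la, ti → do.
Second component — differences are 2, 4, 6, … (increasing by 2 each time): 8, 10, 14, 20, 28 → 38.
Putting it together: do/38.

do/38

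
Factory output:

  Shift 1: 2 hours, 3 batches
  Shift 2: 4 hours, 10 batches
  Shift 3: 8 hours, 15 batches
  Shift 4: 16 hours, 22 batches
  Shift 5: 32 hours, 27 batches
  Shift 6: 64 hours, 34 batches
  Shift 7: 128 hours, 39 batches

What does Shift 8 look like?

Hours: ×2 each step, so 2, 4, 8, 16, 32, 64, 128 → 256.
Batches: alternating steps +7, +5, +7, +5, …, so 3, 10, 15, 22, 27, 34, 39 → 46.
So the next line is 256 hours, 46 batches.

256 hours, 46 batches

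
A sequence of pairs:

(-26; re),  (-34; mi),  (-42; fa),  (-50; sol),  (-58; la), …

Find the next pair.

(-66; ti)

First part: −8 each step, so -26, -34, -42, -50, -58 → -66.
Note: runs through the solfège scale do→ti; re, mi, fa, sol, la → ti.
Combining the parts gives (-66; ti).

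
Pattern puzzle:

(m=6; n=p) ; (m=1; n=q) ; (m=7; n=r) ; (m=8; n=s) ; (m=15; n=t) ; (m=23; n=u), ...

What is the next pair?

(m=38; n=v)

M — each term is the sum of the two before it: 6, 1, 7, 8, 15, 23 → 38.
N: p, q, r, s, t, u → v (letters move forward 1 place in the alphabet).
Combining the parts gives (m=38; n=v).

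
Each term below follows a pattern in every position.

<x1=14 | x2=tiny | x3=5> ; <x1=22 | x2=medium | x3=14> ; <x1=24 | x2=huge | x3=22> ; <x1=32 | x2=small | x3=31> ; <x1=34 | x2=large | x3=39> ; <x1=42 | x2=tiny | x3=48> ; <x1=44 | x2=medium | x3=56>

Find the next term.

<x1=52 | x2=huge | x3=65>

X1: alternating steps +8, +2, +8, +2, …; 14, 22, 24, 32, 34, 42, 44 → 52.
X2: tiny, medium, huge, small, large, tiny, medium → huge (repeats tiny → medium → huge → small → large).
X3 — alternating steps +9, +8, +9, +8, …: 5, 14, 22, 31, 39, 48, 56 → 65.
Putting it together: <x1=52 | x2=huge | x3=65>.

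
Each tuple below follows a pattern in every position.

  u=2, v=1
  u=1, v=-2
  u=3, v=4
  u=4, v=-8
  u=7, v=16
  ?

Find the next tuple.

u=11, v=-32

For the u, each term is the sum of the two before it: 2, 1, 3, 4, 7 → 11.
V goes 1, -2, 4, -8, 16 → -32 (×(-2) each step).
Combining the parts gives u=11, v=-32.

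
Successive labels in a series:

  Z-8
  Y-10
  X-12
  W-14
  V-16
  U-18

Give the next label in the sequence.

Letter goes Z, Y, X, W, V, U → T (letters move back 1 place in the alphabet).
Second component: +2 each step; 8, 10, 12, 14, 16, 18 → 20.
So the next label is T-20.

T-20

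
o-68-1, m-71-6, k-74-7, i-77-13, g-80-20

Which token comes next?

Letter — letters move back 2 places in the alphabet: o, m, k, i, g → e.
Second component: 68, 71, 74, 77, 80 → 83 (+3 each step).
Third component: 1, 6, 7, 13, 20 → 33 (each term is the sum of the two before it).
Combining the parts gives e-83-33.

e-83-33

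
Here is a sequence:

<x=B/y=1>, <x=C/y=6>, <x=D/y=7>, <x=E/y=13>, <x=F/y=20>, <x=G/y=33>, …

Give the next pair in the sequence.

For the x, letters move forward 1 place in the alphabet: B, C, D, E, F, G → H.
Y — each term is the sum of the two before it: 1, 6, 7, 13, 20, 33 → 53.
Combining the parts gives <x=H/y=53>.

<x=H/y=53>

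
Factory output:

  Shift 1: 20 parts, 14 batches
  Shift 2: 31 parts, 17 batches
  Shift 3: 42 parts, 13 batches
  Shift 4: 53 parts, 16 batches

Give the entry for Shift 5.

Parts: 20, 31, 42, 53 → 64 (+11 each step).
Batches — alternating steps +3, −4, +3, −4, …: 14, 17, 13, 16 → 12.
So the next record is 64 parts, 12 batches.

64 parts, 12 batches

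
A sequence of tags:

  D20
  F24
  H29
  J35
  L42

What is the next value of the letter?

N

Letter: letters move forward 2 places in the alphabet; D, F, H, J, L → N.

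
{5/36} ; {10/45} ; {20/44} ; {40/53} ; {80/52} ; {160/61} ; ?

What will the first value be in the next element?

First value goes 5, 10, 20, 40, 80, 160 → 320 (×2 each step).
Second value goes 36, 45, 44, 53, 52, 61 → 60 (alternating steps +9, −1, +9, −1, …).

320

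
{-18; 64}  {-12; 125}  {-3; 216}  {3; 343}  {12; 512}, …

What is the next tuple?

{18; 729}

For the first slot, alternating steps +6, +9, +6, +9, …: -18, -12, -3, 3, 12 → 18.
Second slot: perfect cubes: 4³, 5³, 6³, …; 64, 125, 216, 343, 512 → 729.
Combining the parts gives {18; 729}.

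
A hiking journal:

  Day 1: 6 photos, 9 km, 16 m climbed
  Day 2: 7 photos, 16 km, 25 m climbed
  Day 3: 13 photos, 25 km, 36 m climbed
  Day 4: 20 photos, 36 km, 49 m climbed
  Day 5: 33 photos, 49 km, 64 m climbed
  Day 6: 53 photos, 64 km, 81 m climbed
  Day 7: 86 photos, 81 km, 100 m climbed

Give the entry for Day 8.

139 photos, 100 km, 121 m climbed

Photos — each term is the sum of the two before it: 6, 7, 13, 20, 33, 53, 86 → 139.
Km goes 9, 16, 25, 36, 49, 64, 81 → 100 (perfect squares: 3², 4², 5², …).
M climbed: perfect squares: 4², 5², 6², …, so 16, 25, 36, 49, 64, 81, 100 → 121.
Putting it together: 139 photos, 100 km, 121 m climbed.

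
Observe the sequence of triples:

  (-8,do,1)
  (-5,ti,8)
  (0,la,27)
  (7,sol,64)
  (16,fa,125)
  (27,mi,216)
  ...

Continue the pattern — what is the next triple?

(40,re,343)

For the first component, differences are 3, 5, 7, … (increasing by 2 each time): -8, -5, 0, 7, 16, 27 → 40.
Note — runs backward through the solfège scale do→ti: do, ti, la, sol, fa, mi → re.
Third component goes 1, 8, 27, 64, 125, 216 → 343 (perfect cubes: 1³, 2³, 3³, …).
Putting it together: (40,re,343).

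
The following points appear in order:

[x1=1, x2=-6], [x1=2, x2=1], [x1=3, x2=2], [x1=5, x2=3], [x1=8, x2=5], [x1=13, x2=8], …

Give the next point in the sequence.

[x1=21, x2=13]

X1: each term is the sum of the two before it; 1, 2, 3, 5, 8, 13 → 21.
X2: always the previous value of the x1; -6, 1, 2, 3, 5, 8 → 13.
So the next point is [x1=21, x2=13].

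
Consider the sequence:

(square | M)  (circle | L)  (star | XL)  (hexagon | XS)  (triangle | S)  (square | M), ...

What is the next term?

(circle | L)

Shape — repeats square → circle → star → hexagon → triangle: square, circle, star, hexagon, triangle, square → circle.
Size: M, L, XL, XS, S, M → L (repeats M → L → XL → XS → S).
Putting it together: (circle | L).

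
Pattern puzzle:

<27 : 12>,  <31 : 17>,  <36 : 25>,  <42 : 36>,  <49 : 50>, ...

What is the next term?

First part: 27, 31, 36, 42, 49 → 57 (differences are 4, 5, 6, … (increasing by 1 each time)).
Second part goes 12, 17, 25, 36, 50 → 67 (differences are 5, 8, 11, … (increasing by 3 each time)).
Combining the parts gives <57 : 67>.

<57 : 67>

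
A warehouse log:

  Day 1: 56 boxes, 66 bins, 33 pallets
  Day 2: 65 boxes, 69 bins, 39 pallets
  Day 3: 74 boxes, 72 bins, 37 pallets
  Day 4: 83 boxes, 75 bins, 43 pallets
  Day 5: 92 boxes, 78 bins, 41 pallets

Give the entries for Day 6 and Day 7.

Boxes: +9 each step, so 56, 65, 74, 83, 92 → 101 → 110.
Bins — +3 each step: 66, 69, 72, 75, 78 → 81 → 84.
Pallets: alternating steps +6, −2, +6, −2, …; 33, 39, 37, 43, 41 → 47 → 45.
Putting the parts together: 101 boxes, 81 bins, 47 pallets and then 110 boxes, 84 bins, 45 pallets.

101 boxes, 81 bins, 47 pallets; 110 boxes, 84 bins, 45 pallets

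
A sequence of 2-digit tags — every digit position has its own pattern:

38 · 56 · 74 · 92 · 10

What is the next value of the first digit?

First digit: +2 each step, mod 10, so 3, 5, 7, 9, 1 → 3.

3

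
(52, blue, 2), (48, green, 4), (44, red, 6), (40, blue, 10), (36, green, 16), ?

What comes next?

(32, red, 26)

First entry: 52, 48, 44, 40, 36 → 32 (−4 each step).
For the colour, repeats blue → green → red: blue, green, red, blue, green → red.
For the third entry, each term is the sum of the two before it: 2, 4, 6, 10, 16 → 26.
So the next tuple is (32, red, 26).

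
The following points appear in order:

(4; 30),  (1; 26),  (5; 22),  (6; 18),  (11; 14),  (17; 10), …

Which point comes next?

(28; 6)

For the first part, each term is the sum of the two before it: 4, 1, 5, 6, 11, 17 → 28.
For the second part, −4 each step: 30, 26, 22, 18, 14, 10 → 6.
Putting it together: (28; 6).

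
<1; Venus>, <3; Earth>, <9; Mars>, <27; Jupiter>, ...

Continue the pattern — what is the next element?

<81; Saturn>

First coordinate — ×3 each step: 1, 3, 9, 27 → 81.
For the planet, runs through the planets Mercury→Neptune: Venus, Earth, Mars, Jupiter → Saturn.
So the next element is <81; Saturn>.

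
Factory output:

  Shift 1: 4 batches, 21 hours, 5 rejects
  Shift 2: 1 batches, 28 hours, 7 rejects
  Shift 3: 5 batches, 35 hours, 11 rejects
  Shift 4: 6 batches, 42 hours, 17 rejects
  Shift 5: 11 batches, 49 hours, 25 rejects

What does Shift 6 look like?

Batches: each term is the sum of the two before it; 4, 1, 5, 6, 11 → 17.
Hours — +7 each step: 21, 28, 35, 42, 49 → 56.
Rejects goes 5, 7, 11, 17, 25 → 35 (differences are 2, 4, 6, … (increasing by 2 each time)).
Combining the parts gives 17 batches, 56 hours, 35 rejects.

17 batches, 56 hours, 35 rejects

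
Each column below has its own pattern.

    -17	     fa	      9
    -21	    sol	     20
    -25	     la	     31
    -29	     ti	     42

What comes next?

-33  do  53

First component: −4 each step, so -17, -21, -25, -29 → -33.
Note: runs through the solfège scale do→ti; fa, sol, la, ti → do.
For the third component, +11 each step: 9, 20, 31, 42 → 53.
So the next line is -33  do  53.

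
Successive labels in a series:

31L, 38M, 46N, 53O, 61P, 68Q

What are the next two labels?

First component goes 31, 38, 46, 53, 61, 68 → 76 → 83 (alternating steps +7, +8, +7, +8, …).
Letter: letters move forward 1 place in the alphabet; L, M, N, O, P, Q → R → S.
Putting the parts together: 76R and then 83S.

76R, 83S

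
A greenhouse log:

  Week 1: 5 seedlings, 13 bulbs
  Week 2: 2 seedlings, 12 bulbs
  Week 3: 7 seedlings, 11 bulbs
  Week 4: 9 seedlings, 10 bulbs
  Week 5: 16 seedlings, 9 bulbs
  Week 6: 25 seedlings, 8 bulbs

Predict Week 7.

Seedlings: each term is the sum of the two before it, so 5, 2, 7, 9, 16, 25 → 41.
Bulbs: 13, 12, 11, 10, 9, 8 → 7 (−1 each step).
So the next line is 41 seedlings, 7 bulbs.

41 seedlings, 7 bulbs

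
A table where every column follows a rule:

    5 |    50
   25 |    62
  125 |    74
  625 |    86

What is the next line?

First component goes 5, 25, 125, 625 → 3125 (×5 each step).
Second component — +12 each step: 50, 62, 74, 86 → 98.
So the next line is 3125  98.

3125  98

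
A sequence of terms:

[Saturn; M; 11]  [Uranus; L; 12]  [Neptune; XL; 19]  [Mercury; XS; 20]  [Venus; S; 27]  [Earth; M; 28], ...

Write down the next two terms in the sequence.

[Mars; L; 35], [Jupiter; XL; 36]

For the planet, runs through the planets Mercury→Neptune: Saturn, Uranus, Neptune, Mercury, Venus, Earth → Mars → Jupiter.
Size: M, L, XL, XS, S, M → L → XL (repeats M → L → XL → XS → S).
Third entry — alternating steps +1, +7, +1, +7, …: 11, 12, 19, 20, 27, 28 → 35 → 36.
So the next two terms are [Mars; L; 35] and [Jupiter; XL; 36].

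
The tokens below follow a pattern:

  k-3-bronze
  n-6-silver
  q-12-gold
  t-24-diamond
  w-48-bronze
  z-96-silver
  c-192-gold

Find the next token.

Letter: k, n, q, t, w, z, c → f (letters move forward 3 places in the alphabet, wrapping Z→A).
Second component: 3, 6, 12, 24, 48, 96, 192 → 384 (×2 each step).
Rank goes bronze, silver, gold, diamond, bronze, silver, gold → diamond (repeats bronze → silver → gold → diamond).
Putting it together: f-384-diamond.

f-384-diamond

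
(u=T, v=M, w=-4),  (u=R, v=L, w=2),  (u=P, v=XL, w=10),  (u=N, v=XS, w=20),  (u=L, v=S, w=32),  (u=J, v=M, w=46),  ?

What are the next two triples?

For the u, letters move back 2 places in the alphabet: T, R, P, N, L, J → H → F.
V: M, L, XL, XS, S, M → L → XL (repeats M → L → XL → XS → S).
W: -4, 2, 10, 20, 32, 46 → 62 → 80 (differences are 6, 8, 10, … (increasing by 2 each time)).
Putting the parts together: (u=H, v=L, w=62) and then (u=F, v=XL, w=80).

(u=H, v=L, w=62), (u=F, v=XL, w=80)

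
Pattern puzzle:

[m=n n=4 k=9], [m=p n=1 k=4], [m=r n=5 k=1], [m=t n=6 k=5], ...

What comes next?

M: n, p, r, t → v (letters move forward 2 places in the alphabet).
N — each term is the sum of the two before it: 4, 1, 5, 6 → 11.
K: always the previous value of the n; 9, 4, 1, 5 → 6.
Putting it together: [m=v n=11 k=6].

[m=v n=11 k=6]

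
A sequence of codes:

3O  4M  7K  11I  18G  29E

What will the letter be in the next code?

C

Letter: O, M, K, I, G, E → C (letters move back 2 places in the alphabet).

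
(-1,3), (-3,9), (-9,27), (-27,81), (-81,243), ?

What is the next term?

First slot: -1, -3, -9, -27, -81 → -243 (×3 each step).
Second slot — ×3 each step: 3, 9, 27, 81, 243 → 729.
Putting it together: (-243,729).

(-243,729)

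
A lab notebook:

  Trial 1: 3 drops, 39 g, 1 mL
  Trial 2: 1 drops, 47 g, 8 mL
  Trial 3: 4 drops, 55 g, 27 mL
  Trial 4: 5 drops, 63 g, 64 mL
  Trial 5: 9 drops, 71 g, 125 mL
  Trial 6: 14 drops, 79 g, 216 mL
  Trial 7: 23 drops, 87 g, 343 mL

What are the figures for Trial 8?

Drops: each term is the sum of the two before it; 3, 1, 4, 5, 9, 14, 23 → 37.
G: +8 each step; 39, 47, 55, 63, 71, 79, 87 → 95.
ML: perfect cubes: 1³, 2³, 3³, …; 1, 8, 27, 64, 125, 216, 343 → 512.
Combining the parts gives 37 drops, 95 g, 512 mL.

37 drops, 95 g, 512 mL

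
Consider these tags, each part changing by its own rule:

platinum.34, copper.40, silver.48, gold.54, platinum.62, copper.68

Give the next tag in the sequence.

silver.76

Metal: repeats platinum → copper → silver → gold; platinum, copper, silver, gold, platinum, copper → silver.
Second component — alternating steps +6, +8, +6, +8, …: 34, 40, 48, 54, 62, 68 → 76.
Combining the parts gives silver.76.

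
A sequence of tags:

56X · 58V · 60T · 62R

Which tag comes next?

64P

First component — +2 each step: 56, 58, 60, 62 → 64.
Letter: X, V, T, R → P (letters move back 2 places in the alphabet).
Putting it together: 64P.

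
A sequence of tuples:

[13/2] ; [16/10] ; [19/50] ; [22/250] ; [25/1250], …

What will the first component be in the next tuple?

First component goes 13, 16, 19, 22, 25 → 28 (+3 each step).

28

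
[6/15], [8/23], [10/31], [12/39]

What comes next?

[14/47]

First coordinate — +2 each step: 6, 8, 10, 12 → 14.
Second coordinate: +8 each step, so 15, 23, 31, 39 → 47.
So the next point is [14/47].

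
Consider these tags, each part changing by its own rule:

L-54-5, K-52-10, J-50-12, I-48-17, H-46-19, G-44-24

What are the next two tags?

Letter goes L, K, J, I, H, G → F → E (letters move back 1 place in the alphabet).
For the second component, −2 each step: 54, 52, 50, 48, 46, 44 → 42 → 40.
Third component: alternating steps +5, +2, +5, +2, …, so 5, 10, 12, 17, 19, 24 → 26 → 31.
Putting the parts together: F-42-26 and then E-40-31.

F-42-26, E-40-31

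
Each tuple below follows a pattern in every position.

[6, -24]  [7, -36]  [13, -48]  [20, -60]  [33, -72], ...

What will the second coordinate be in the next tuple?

-84

Second coordinate: -24, -36, -48, -60, -72 → -84 (−12 each step).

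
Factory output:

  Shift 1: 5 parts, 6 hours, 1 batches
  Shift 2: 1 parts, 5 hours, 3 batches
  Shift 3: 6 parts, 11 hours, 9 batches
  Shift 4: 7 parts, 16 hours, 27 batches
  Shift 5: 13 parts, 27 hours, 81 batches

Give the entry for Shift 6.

20 parts, 43 hours, 243 batches

Parts — each term is the sum of the two before it: 5, 1, 6, 7, 13 → 20.
Hours — each term is the sum of the two before it: 6, 5, 11, 16, 27 → 43.
Batches — ×3 each step: 1, 3, 9, 27, 81 → 243.
Putting it together: 20 parts, 43 hours, 243 batches.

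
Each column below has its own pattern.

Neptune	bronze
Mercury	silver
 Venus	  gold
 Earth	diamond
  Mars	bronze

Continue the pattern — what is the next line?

Planet — runs through the planets Mercury→Neptune: Neptune, Mercury, Venus, Earth, Mars → Jupiter.
Rank — repeats bronze → silver → gold → diamond: bronze, silver, gold, diamond, bronze → silver.
So the next line is Jupiter  silver.

Jupiter  silver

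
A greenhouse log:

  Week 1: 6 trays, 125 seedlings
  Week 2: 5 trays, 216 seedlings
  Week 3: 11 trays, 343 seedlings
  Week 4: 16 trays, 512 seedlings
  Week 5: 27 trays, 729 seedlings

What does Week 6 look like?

For the trays, each term is the sum of the two before it: 6, 5, 11, 16, 27 → 43.
Seedlings goes 125, 216, 343, 512, 729 → 1000 (perfect cubes: 5³, 6³, 7³, …).
So the next row is 43 trays, 1000 seedlings.

43 trays, 1000 seedlings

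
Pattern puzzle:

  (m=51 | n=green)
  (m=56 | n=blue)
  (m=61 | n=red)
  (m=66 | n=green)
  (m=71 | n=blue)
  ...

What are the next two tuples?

(m=76 | n=red), (m=81 | n=green)

M: 51, 56, 61, 66, 71 → 76 → 81 (+5 each step).
N: green, blue, red, green, blue → red → green (repeats green → blue → red).
So the next two tuples are (m=76 | n=red) and (m=81 | n=green).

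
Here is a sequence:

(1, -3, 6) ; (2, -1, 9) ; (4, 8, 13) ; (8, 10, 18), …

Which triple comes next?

First slot: ×2 each step; 1, 2, 4, 8 → 16.
Second slot: alternating steps +2, +9, +2, +9, …, so -3, -1, 8, 10 → 19.
For the third slot, differences are 3, 4, 5, … (increasing by 1 each time): 6, 9, 13, 18 → 24.
Combining the parts gives (16, 19, 24).

(16, 19, 24)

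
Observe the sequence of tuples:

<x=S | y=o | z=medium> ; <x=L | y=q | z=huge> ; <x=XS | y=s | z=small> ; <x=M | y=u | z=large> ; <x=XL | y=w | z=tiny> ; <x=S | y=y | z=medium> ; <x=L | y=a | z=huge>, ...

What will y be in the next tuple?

c

Y — letters move forward 2 places in the alphabet, wrapping Z→A: o, q, s, u, w, y, a → c.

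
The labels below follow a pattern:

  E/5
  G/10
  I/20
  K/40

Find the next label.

Letter: letters move forward 2 places in the alphabet, so E, G, I, K → M.
For the second component, ×2 each step: 5, 10, 20, 40 → 80.
So the next label is M/80.

M/80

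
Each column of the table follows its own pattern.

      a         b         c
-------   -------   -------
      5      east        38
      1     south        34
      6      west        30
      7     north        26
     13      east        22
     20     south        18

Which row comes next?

Column a: 5, 1, 6, 7, 13, 20 → 33 (each term is the sum of the two before it).
For the column b, repeats east → south → west → north: east, south, west, north, east, south → west.
Column c — −4 each step: 38, 34, 30, 26, 22, 18 → 14.
Combining the parts gives 33  west  14.

33  west  14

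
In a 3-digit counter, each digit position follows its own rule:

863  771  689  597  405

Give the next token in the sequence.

For the first digit, −1 each step, mod 10: 8, 7, 6, 5, 4 → 3.
Second digit — +1 each step, mod 10: 6, 7, 8, 9, 0 → 1.
Third digit: −2 each step, mod 10, so 3, 1, 9, 7, 5 → 3.
So the next token is 313.

313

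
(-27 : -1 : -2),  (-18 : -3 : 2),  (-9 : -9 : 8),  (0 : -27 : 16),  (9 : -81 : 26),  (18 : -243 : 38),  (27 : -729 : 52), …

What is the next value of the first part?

36

For the first part, +9 each step: -27, -18, -9, 0, 9, 18, 27 → 36.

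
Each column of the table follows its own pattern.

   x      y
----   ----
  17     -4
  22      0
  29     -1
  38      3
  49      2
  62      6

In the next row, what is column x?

77

Column x — differences are 5, 7, 9, … (increasing by 2 each time): 17, 22, 29, 38, 49, 62 → 77.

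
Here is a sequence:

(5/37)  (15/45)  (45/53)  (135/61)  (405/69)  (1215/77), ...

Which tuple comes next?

(3645/85)

First component: ×3 each step; 5, 15, 45, 135, 405, 1215 → 3645.
Second component goes 37, 45, 53, 61, 69, 77 → 85 (+8 each step).
Putting it together: (3645/85).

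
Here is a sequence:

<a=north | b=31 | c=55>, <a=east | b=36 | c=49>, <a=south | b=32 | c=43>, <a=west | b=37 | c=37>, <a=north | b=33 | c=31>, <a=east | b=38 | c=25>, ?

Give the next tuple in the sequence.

<a=south | b=34 | c=19>

For the a, repeats north → east → south → west: north, east, south, west, north, east → south.
B: alternating steps +5, −4, +5, −4, …, so 31, 36, 32, 37, 33, 38 → 34.
C: −6 each step, so 55, 49, 43, 37, 31, 25 → 19.
Combining the parts gives <a=south | b=34 | c=19>.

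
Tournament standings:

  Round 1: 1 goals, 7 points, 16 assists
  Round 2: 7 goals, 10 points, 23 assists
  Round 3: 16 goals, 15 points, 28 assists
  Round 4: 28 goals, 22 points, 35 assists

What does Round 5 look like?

Goals: 1, 7, 16, 28 → 43 (differences are 6, 9, 12, … (increasing by 3 each time)).
For the points, differences are 3, 5, 7, … (increasing by 2 each time): 7, 10, 15, 22 → 31.
Assists: alternating steps +7, +5, +7, +5, …, so 16, 23, 28, 35 → 40.
Combining the parts gives 43 goals, 31 points, 40 assists.

43 goals, 31 points, 40 assists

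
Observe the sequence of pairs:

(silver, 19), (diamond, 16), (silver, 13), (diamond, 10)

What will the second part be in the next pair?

7

Second part — −3 each step: 19, 16, 13, 10 → 7.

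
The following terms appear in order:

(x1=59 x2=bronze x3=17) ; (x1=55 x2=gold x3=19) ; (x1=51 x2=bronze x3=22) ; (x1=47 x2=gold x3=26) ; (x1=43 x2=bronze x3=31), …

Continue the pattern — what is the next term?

X1 goes 59, 55, 51, 47, 43 → 39 (−4 each step).
For the x2, alternates bronze ↔ gold: bronze, gold, bronze, gold, bronze → gold.
X3: differences are 2, 3, 4, … (increasing by 1 each time); 17, 19, 22, 26, 31 → 37.
Putting it together: (x1=39 x2=gold x3=37).

(x1=39 x2=gold x3=37)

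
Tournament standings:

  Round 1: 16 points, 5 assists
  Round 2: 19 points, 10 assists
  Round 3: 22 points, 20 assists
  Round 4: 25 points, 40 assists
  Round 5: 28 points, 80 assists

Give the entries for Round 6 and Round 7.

For the points, +3 each step: 16, 19, 22, 25, 28 → 31 → 34.
Assists: ×2 each step; 5, 10, 20, 40, 80 → 160 → 320.
Putting the parts together: 31 points, 160 assists and then 34 points, 320 assists.

31 points, 160 assists; 34 points, 320 assists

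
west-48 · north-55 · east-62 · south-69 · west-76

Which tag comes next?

north-83

Direction: repeats west → north → east → south; west, north, east, south, west → north.
Second component: 48, 55, 62, 69, 76 → 83 (+7 each step).
So the next tag is north-83.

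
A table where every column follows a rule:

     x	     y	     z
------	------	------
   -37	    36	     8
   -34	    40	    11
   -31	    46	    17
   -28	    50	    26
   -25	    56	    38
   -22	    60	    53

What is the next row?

-19  66  71

For the column x, +3 each step: -37, -34, -31, -28, -25, -22 → -19.
Column y: alternating steps +4, +6, +4, +6, …, so 36, 40, 46, 50, 56, 60 → 66.
Column z: differences are 3, 6, 9, … (increasing by 3 each time), so 8, 11, 17, 26, 38, 53 → 71.
So the next row is -19  66  71.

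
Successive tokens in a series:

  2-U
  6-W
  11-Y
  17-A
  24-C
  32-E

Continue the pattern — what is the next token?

41-G

First component goes 2, 6, 11, 17, 24, 32 → 41 (differences are 4, 5, 6, … (increasing by 1 each time)).
Letter: letters move forward 2 places in the alphabet, wrapping Z→A; U, W, Y, A, C, E → G.
So the next token is 41-G.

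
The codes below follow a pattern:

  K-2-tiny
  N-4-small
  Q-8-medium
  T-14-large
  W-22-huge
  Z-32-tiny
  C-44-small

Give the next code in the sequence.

F-58-medium

Letter — letters move forward 3 places in the alphabet, wrapping Z→A: K, N, Q, T, W, Z, C → F.
Second component goes 2, 4, 8, 14, 22, 32, 44 → 58 (differences are 2, 4, 6, … (increasing by 2 each time)).
Size goes tiny, small, medium, large, huge, tiny, small → medium (repeats tiny → small → medium → large → huge).
So the next code is F-58-medium.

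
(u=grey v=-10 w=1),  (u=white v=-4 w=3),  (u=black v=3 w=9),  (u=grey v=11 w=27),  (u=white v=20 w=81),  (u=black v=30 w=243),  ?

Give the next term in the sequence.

(u=grey v=41 w=729)

U — repeats grey → white → black: grey, white, black, grey, white, black → grey.
For the v, differences are 6, 7, 8, … (increasing by 1 each time): -10, -4, 3, 11, 20, 30 → 41.
W: ×3 each step; 1, 3, 9, 27, 81, 243 → 729.
So the next term is (u=grey v=41 w=729).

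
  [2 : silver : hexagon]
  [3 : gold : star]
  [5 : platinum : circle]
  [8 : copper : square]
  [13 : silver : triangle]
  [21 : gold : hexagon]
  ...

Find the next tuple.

[34 : platinum : star]

First entry: each term is the sum of the two before it; 2, 3, 5, 8, 13, 21 → 34.
Metal: repeats silver → gold → platinum → copper, so silver, gold, platinum, copper, silver, gold → platinum.
For the shape, repeats hexagon → star → circle → square → triangle: hexagon, star, circle, square, triangle, hexagon → star.
Combining the parts gives [34 : platinum : star].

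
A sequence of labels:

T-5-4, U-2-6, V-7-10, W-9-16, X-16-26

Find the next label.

Letter: letters move forward 1 place in the alphabet; T, U, V, W, X → Y.
Second component — each term is the sum of the two before it: 5, 2, 7, 9, 16 → 25.
Third component: 4, 6, 10, 16, 26 → 42 (each term is the sum of the two before it).
So the next label is Y-25-42.

Y-25-42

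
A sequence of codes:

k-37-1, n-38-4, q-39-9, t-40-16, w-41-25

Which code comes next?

Letter goes k, n, q, t, w → z (letters move forward 3 places in the alphabet).
Second component: 37, 38, 39, 40, 41 → 42 (+1 each step).
Third component: perfect squares: 1², 2², 3², …, so 1, 4, 9, 16, 25 → 36.
So the next code is z-42-36.

z-42-36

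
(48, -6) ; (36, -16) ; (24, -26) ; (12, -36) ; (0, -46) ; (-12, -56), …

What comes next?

First component: 48, 36, 24, 12, 0, -12 → -24 (−12 each step).
Second component goes -6, -16, -26, -36, -46, -56 → -66 (−10 each step).
So the next pair is (-24, -66).

(-24, -66)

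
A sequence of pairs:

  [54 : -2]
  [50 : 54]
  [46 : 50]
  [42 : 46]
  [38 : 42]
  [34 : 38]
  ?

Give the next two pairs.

For the first coordinate, −4 each step: 54, 50, 46, 42, 38, 34 → 30 → 26.
Second coordinate: always the previous value of the first coordinate, so -2, 54, 50, 46, 42, 38 → 34 → 30.
Putting the parts together: [30 : 34] and then [26 : 30].

[30 : 34], [26 : 30]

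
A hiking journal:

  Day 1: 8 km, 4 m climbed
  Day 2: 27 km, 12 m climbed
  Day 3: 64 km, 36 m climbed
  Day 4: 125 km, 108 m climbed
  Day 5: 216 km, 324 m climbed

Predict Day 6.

343 km, 972 m climbed

Km: perfect cubes: 2³, 3³, 4³, …, so 8, 27, 64, 125, 216 → 343.
M climbed: ×3 each step; 4, 12, 36, 108, 324 → 972.
Combining the parts gives 343 km, 972 m climbed.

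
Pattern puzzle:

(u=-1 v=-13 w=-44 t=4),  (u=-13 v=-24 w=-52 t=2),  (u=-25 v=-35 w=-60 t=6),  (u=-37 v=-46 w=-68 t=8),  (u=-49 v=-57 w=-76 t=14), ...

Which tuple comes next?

U goes -1, -13, -25, -37, -49 → -61 (−12 each step).
V: −11 each step; -13, -24, -35, -46, -57 → -68.
W: −8 each step, so -44, -52, -60, -68, -76 → -84.
T goes 4, 2, 6, 8, 14 → 22 (each term is the sum of the two before it).
Putting it together: (u=-61 v=-68 w=-84 t=22).

(u=-61 v=-68 w=-84 t=22)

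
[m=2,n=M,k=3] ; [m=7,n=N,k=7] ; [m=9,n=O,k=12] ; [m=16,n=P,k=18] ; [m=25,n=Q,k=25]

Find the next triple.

M goes 2, 7, 9, 16, 25 → 41 (each term is the sum of the two before it).
N: letters move forward 1 place in the alphabet, so M, N, O, P, Q → R.
For the k, differences are 4, 5, 6, … (increasing by 1 each time): 3, 7, 12, 18, 25 → 33.
So the next triple is [m=41,n=R,k=33].

[m=41,n=R,k=33]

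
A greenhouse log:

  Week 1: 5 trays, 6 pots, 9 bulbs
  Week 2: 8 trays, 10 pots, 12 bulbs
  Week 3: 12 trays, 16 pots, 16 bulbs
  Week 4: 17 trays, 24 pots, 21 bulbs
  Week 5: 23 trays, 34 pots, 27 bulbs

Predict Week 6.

30 trays, 46 pots, 34 bulbs

Trays: differences are 3, 4, 5, … (increasing by 1 each time), so 5, 8, 12, 17, 23 → 30.
For the pots, differences are 4, 6, 8, … (increasing by 2 each time): 6, 10, 16, 24, 34 → 46.
For the bulbs, always 4 more than the trays: 9, 12, 16, 21, 27 → 34.
Combining the parts gives 30 trays, 46 pots, 34 bulbs.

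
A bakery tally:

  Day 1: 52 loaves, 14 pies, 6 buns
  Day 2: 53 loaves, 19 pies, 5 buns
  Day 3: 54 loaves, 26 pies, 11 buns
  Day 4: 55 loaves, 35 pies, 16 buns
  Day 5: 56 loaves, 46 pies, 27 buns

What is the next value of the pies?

59

Pies: differences are 5, 7, 9, … (increasing by 2 each time); 14, 19, 26, 35, 46 → 59.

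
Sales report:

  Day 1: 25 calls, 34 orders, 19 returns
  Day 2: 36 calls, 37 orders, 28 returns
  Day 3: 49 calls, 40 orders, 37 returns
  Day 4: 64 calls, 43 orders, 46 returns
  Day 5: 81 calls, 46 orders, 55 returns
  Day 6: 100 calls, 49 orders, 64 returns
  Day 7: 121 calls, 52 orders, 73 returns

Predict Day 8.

Calls goes 25, 36, 49, 64, 81, 100, 121 → 144 (perfect squares: 5², 6², 7², …).
Orders — +3 each step: 34, 37, 40, 43, 46, 49, 52 → 55.
Returns: +9 each step; 19, 28, 37, 46, 55, 64, 73 → 82.
Putting it together: 144 calls, 55 orders, 82 returns.

144 calls, 55 orders, 82 returns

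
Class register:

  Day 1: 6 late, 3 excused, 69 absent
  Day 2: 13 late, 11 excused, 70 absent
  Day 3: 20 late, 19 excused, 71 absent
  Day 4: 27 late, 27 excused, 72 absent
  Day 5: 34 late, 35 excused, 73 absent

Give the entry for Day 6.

41 late, 43 excused, 74 absent

Late: +7 each step, so 6, 13, 20, 27, 34 → 41.
Excused — +8 each step: 3, 11, 19, 27, 35 → 43.
Absent: +1 each step, so 69, 70, 71, 72, 73 → 74.
Combining the parts gives 41 late, 43 excused, 74 absent.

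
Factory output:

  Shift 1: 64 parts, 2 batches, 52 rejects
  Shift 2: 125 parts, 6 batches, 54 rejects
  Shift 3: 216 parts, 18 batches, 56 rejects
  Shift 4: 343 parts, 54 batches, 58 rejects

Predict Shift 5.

512 parts, 162 batches, 60 rejects

Parts: 64, 125, 216, 343 → 512 (perfect cubes: 4³, 5³, 6³, …).
Batches: ×3 each step; 2, 6, 18, 54 → 162.
Rejects: +2 each step, so 52, 54, 56, 58 → 60.
Combining the parts gives 512 parts, 162 batches, 60 rejects.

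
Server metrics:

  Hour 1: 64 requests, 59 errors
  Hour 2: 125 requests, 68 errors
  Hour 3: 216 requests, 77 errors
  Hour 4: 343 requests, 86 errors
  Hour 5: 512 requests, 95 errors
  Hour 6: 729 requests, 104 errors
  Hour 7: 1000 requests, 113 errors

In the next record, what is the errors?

122

For the requests, perfect cubes: 4³, 5³, 6³, …: 64, 125, 216, 343, 512, 729, 1000 → 1331.
Errors: 59, 68, 77, 86, 95, 104, 113 → 122 (+9 each step).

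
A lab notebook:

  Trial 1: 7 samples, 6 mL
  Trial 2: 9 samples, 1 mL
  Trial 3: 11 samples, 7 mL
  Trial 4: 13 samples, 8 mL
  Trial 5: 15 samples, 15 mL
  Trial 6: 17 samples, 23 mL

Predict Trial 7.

19 samples, 38 mL

Samples: +2 each step; 7, 9, 11, 13, 15, 17 → 19.
ML — each term is the sum of the two before it: 6, 1, 7, 8, 15, 23 → 38.
So the next record is 19 samples, 38 mL.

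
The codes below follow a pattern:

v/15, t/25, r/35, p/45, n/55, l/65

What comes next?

Letter goes v, t, r, p, n, l → j (letters move back 2 places in the alphabet).
Second component: +10 each step; 15, 25, 35, 45, 55, 65 → 75.
So the next code is j/75.

j/75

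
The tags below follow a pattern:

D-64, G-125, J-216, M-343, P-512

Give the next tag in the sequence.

Letter: letters move forward 3 places in the alphabet, so D, G, J, M, P → S.
Second component — perfect cubes: 4³, 5³, 6³, …: 64, 125, 216, 343, 512 → 729.
So the next tag is S-729.

S-729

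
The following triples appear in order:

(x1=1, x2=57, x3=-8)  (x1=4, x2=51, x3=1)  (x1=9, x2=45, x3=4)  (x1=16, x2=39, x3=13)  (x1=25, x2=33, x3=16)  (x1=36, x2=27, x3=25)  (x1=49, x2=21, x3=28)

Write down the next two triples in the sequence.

(x1=64, x2=15, x3=37), (x1=81, x2=9, x3=40)

X1 — perfect squares: 1², 2², 3², …: 1, 4, 9, 16, 25, 36, 49 → 64 → 81.
X2: −6 each step; 57, 51, 45, 39, 33, 27, 21 → 15 → 9.
X3 goes -8, 1, 4, 13, 16, 25, 28 → 37 → 40 (alternating steps +9, +3, +9, +3, …).
So the next two triples are (x1=64, x2=15, x3=37) and (x1=81, x2=9, x3=40).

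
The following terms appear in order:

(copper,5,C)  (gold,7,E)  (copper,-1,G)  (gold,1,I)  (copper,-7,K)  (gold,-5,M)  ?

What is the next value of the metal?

Metal — alternates copper ↔ gold: copper, gold, copper, gold, copper, gold → copper.

copper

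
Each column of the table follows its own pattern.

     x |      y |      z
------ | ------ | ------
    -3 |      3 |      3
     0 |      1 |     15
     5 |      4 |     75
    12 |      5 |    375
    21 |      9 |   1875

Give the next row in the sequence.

Column x goes -3, 0, 5, 12, 21 → 32 (differences are 3, 5, 7, … (increasing by 2 each time)).
Column y: each term is the sum of the two before it; 3, 1, 4, 5, 9 → 14.
Column z: 3, 15, 75, 375, 1875 → 9375 (×5 each step).
Putting it together: 32  14  9375.

32  14  9375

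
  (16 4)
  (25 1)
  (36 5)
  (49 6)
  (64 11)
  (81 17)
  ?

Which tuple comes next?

First component: perfect squares: 4², 5², 6², …, so 16, 25, 36, 49, 64, 81 → 100.
Second component: each term is the sum of the two before it, so 4, 1, 5, 6, 11, 17 → 28.
Combining the parts gives (100 28).

(100 28)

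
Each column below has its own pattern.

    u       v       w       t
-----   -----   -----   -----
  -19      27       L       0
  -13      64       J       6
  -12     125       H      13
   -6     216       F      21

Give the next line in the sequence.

-5  343  D  30

Column u goes -19, -13, -12, -6 → -5 (alternating steps +6, +1, +6, +1, …).
Column v: perfect cubes: 3³, 4³, 5³, …; 27, 64, 125, 216 → 343.
Column w goes L, J, H, F → D (letters move back 2 places in the alphabet).
Column t: differences are 6, 7, 8, … (increasing by 1 each time), so 0, 6, 13, 21 → 30.
Putting it together: -5  343  D  30.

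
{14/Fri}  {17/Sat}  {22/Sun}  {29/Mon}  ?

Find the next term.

{38/Tue}

First entry — differences are 3, 5, 7, … (increasing by 2 each time): 14, 17, 22, 29 → 38.
Day: runs through the weekdays Mon→Sun, so Fri, Sat, Sun, Mon → Tue.
So the next term is {38/Tue}.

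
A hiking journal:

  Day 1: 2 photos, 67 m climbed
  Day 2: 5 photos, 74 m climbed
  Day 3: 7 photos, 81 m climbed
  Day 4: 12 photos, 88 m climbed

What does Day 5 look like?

19 photos, 95 m climbed

Photos: each term is the sum of the two before it; 2, 5, 7, 12 → 19.
M climbed: 67, 74, 81, 88 → 95 (+7 each step).
So the next record is 19 photos, 95 m climbed.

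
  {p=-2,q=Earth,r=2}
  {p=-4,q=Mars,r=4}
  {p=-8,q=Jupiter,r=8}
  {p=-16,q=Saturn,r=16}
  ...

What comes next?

P — ×2 each step: -2, -4, -8, -16 → -32.
Q: runs through the planets Mercury→Neptune, so Earth, Mars, Jupiter, Saturn → Uranus.
For the r, always the negative of the p: 2, 4, 8, 16 → 32.
Putting it together: {p=-32,q=Uranus,r=32}.

{p=-32,q=Uranus,r=32}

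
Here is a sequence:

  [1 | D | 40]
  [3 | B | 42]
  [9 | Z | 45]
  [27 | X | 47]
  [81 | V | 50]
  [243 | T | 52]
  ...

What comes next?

[729 | R | 55]

First component: ×3 each step, so 1, 3, 9, 27, 81, 243 → 729.
Letter: D, B, Z, X, V, T → R (letters move back 2 places in the alphabet, wrapping A→Z).
Third component — alternating steps +2, +3, +2, +3, …: 40, 42, 45, 47, 50, 52 → 55.
So the next tuple is [729 | R | 55].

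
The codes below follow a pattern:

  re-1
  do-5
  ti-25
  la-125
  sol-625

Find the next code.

Note: runs backward through the solfège scale do→ti, so re, do, ti, la, sol → fa.
Second component — ×5 each step: 1, 5, 25, 125, 625 → 3125.
So the next code is fa-3125.

fa-3125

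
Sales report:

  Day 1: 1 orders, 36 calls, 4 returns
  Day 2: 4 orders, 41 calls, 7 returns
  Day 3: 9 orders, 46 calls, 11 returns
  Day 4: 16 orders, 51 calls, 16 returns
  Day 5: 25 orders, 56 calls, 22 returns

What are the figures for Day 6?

36 orders, 61 calls, 29 returns

Orders: perfect squares: 1², 2², 3², …, so 1, 4, 9, 16, 25 → 36.
For the calls, +5 each step: 36, 41, 46, 51, 56 → 61.
Returns: differences are 3, 4, 5, … (increasing by 1 each time), so 4, 7, 11, 16, 22 → 29.
Combining the parts gives 36 orders, 61 calls, 29 returns.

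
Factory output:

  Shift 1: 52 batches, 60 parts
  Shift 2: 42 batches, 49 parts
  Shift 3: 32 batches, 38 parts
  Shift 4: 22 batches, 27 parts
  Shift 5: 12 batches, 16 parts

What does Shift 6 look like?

Batches: 52, 42, 32, 22, 12 → 2 (−10 each step).
Parts: −11 each step; 60, 49, 38, 27, 16 → 5.
Putting it together: 2 batches, 5 parts.

2 batches, 5 parts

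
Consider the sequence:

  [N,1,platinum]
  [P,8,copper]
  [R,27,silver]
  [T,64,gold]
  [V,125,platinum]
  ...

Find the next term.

Letter: N, P, R, T, V → X (letters move forward 2 places in the alphabet).
Second component: 1, 8, 27, 64, 125 → 216 (perfect cubes: 1³, 2³, 3³, …).
Metal — repeats platinum → copper → silver → gold: platinum, copper, silver, gold, platinum → copper.
Combining the parts gives [X,216,copper].

[X,216,copper]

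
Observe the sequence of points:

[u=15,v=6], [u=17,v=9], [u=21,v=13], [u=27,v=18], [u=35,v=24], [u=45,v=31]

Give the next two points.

[u=57,v=39], [u=71,v=48]

U — differences are 2, 4, 6, … (increasing by 2 each time): 15, 17, 21, 27, 35, 45 → 57 → 71.
V: differences are 3, 4, 5, … (increasing by 1 each time); 6, 9, 13, 18, 24, 31 → 39 → 48.
So the next two points are [u=57,v=39] and [u=71,v=48].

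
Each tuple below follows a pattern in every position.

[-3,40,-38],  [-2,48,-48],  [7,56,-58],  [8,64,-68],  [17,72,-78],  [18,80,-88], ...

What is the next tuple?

[27,88,-98]

For the first slot, alternating steps +1, +9, +1, +9, …: -3, -2, 7, 8, 17, 18 → 27.
Second slot: +8 each step, so 40, 48, 56, 64, 72, 80 → 88.
Third slot — −10 each step: -38, -48, -58, -68, -78, -88 → -98.
Putting it together: [27,88,-98].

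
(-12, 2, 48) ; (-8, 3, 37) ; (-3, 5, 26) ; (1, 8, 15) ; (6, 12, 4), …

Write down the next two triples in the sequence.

(10, 17, -7), (15, 23, -18)

First component — alternating steps +4, +5, +4, +5, …: -12, -8, -3, 1, 6 → 10 → 15.
Second component: 2, 3, 5, 8, 12 → 17 → 23 (differences are 1, 2, 3, … (increasing by 1 each time)).
Third component: 48, 37, 26, 15, 4 → -7 → -18 (−11 each step).
Putting the parts together: (10, 17, -7) and then (15, 23, -18).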